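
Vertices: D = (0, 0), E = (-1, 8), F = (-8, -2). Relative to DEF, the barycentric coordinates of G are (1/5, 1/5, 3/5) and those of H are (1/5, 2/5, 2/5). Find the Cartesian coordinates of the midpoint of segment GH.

Barycentric coordinates of the midpoint are the average: (1/5, 3/10, 1/2).
Converting: (1/5)·D + (3/10)·E + (1/2)·F = (-43/10, 7/5).

(-43/10, 7/5)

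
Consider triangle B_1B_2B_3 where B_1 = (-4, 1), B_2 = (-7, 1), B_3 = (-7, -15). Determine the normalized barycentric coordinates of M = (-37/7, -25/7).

(4/7, 1/7, 2/7)

Signed area of the reference triangle: [B_1B_2B_3] = ½·((-4)·(1−(-15)) + (-7)·(-15−1) + (-7)·(1−1)) = ½·(-64 + 112 + 0) = 24.
[MB_2B_3] = ½·((-37/7)·(1−(-15)) + (-7)·(-15−(-25/7)) + (-7)·(-25/7−1)) = ½·(-592/7 + 80 + 32) = 96/7, so the B_1-coordinate is (96/7)/24 = 4/7.
[B_1MB_3] = ½·((-4)·(-25/7−(-15)) + (-37/7)·(-15−1) + (-7)·(1−(-25/7))) = ½·(-320/7 + 592/7 − 32) = 24/7, so the B_2-coordinate is 1/7.
[B_1B_2M] = ½·((-4)·(1−(-25/7)) + (-7)·(-25/7−1) + (-37/7)·(1−1)) = ½·(-128/7 + 32 + 0) = 48/7, so the B_3-coordinate is 2/7.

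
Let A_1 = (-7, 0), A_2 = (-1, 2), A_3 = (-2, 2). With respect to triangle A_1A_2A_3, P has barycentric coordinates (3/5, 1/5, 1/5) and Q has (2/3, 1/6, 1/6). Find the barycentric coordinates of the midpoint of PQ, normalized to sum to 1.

Since both coordinate triples sum to 1, the midpoint's barycentrics are the componentwise average.
(3/5+2/3)/2 = 19/30; similarly 11/60 and 11/60.

(19/30, 11/60, 11/60)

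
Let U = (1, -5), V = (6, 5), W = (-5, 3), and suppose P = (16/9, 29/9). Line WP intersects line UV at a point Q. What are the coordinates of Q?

(31/6, 10/3)

Barycentric coordinates of P with respect to UVW: (1/9, 5/9, 1/3).
On side UV the W-coordinate is zero; dropping P's W-weight 1/3 and renormalizing the remaining 1/9 : 5/9 gives weights 1/6, 5/6 on U, V.
Q = (1/6)·(1, -5) + (5/6)·(6, 5) = (31/6, 10/3).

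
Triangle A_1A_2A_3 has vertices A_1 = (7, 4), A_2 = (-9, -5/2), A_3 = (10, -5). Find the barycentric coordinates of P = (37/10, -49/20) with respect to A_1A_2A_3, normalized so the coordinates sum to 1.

Signed area of the reference triangle: [A_1A_2A_3] = ½·(7·(-5/2−(-5)) + (-9)·(-5−4) + 10·(4−(-5/2))) = ½·(35/2 + 81 + 65) = 327/4.
[PA_2A_3] = ½·((37/10)·(-5/2−(-5)) + (-9)·(-5−(-49/20)) + 10·(-49/20−(-5/2))) = ½·(37/4 + 459/20 + 1/2) = 327/20, so the A_1-coordinate is (327/20)/(327/4) = 1/5.
[A_1PA_3] = ½·(7·(-49/20−(-5)) + (37/10)·(-5−4) + 10·(4−(-49/20))) = ½·(357/20 − 333/10 + 129/2) = 981/40, so the A_2-coordinate is 3/10.
[A_1A_2P] = ½·(7·(-5/2−(-49/20)) + (-9)·(-49/20−4) + (37/10)·(4−(-5/2))) = ½·(-7/20 + 1161/20 + 481/20) = 327/8, so the A_3-coordinate is 1/2.

(1/5, 3/10, 1/2)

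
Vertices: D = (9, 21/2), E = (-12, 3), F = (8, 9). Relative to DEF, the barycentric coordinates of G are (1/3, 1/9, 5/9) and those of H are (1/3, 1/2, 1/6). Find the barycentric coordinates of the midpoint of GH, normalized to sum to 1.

Since both coordinate triples sum to 1, the midpoint's barycentrics are the componentwise average.
(1/3+1/3)/2 = 1/3; similarly 11/36 and 13/36.

(1/3, 11/36, 13/36)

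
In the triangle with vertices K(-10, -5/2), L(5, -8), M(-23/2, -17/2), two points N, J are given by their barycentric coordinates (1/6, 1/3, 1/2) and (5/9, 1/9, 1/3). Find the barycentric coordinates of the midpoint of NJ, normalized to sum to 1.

Since both coordinate triples sum to 1, the midpoint's barycentrics are the componentwise average.
(1/6+5/9)/2 = 13/36; similarly 2/9 and 5/12.

(13/36, 2/9, 5/12)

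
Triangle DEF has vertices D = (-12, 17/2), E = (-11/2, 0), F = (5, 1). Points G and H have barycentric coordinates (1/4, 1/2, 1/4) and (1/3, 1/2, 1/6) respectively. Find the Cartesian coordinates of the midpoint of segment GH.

(-125/24, 43/16)

Barycentric coordinates of the midpoint are the average: (7/24, 1/2, 5/24).
Converting: (7/24)·D + (1/2)·E + (5/24)·F = (-125/24, 43/16).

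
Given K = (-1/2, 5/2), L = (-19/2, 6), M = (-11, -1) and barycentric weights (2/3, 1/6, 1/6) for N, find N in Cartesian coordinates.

N = (2/3)·K + (1/6)·L + (1/6)·M.
x-coordinate: (2/3)·(-1/2) + (1/6)·(-19/2) + (1/6)·(-11) = -15/4.
y-coordinate: (2/3)·(5/2) + (1/6)·6 + (1/6)·(-1) = 5/2.

(-15/4, 5/2)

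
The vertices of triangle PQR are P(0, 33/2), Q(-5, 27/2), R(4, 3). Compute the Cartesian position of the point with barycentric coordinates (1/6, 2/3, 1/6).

S = (1/6)·P + (2/3)·Q + (1/6)·R.
x-coordinate: (1/6)·0 + (2/3)·(-5) + (1/6)·4 = -8/3.
y-coordinate: (1/6)·(33/2) + (2/3)·(27/2) + (1/6)·3 = 49/4.

(-8/3, 49/4)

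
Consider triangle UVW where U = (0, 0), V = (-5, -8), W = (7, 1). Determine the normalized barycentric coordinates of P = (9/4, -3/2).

(1/4, 1/4, 1/2)

Signed area of the reference triangle: [UVW] = ½·(0·(-8−1) + (-5)·(1−0) + 7·(0−(-8))) = ½·(0 − 5 + 56) = 51/2.
[PVW] = ½·((9/4)·(-8−1) + (-5)·(1−(-3/2)) + 7·(-3/2−(-8))) = ½·(-81/4 − 25/2 + 91/2) = 51/8, so the U-coordinate is (51/8)/(51/2) = 1/4.
[UPW] = ½·(0·(-3/2−1) + (9/4)·(1−0) + 7·(0−(-3/2))) = ½·(0 + 9/4 + 21/2) = 51/8, so the V-coordinate is 1/4.
[UVP] = ½·(0·(-8−(-3/2)) + (-5)·(-3/2−0) + (9/4)·(0−(-8))) = ½·(0 + 15/2 + 18) = 51/4, so the W-coordinate is 1/2.
Check: 1/4 + 1/4 + 1/2 = 1.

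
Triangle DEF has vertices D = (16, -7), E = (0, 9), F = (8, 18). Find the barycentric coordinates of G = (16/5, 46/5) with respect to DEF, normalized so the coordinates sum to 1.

(1/10, 7/10, 1/5)

Signed area of the reference triangle: [DEF] = ½·(16·(9−18) + 0·(18−(-7)) + 8·(-7−9)) = ½·(-144 + 0 − 128) = -136.
[GEF] = ½·((16/5)·(9−18) + 0·(18−(46/5)) + 8·(46/5−9)) = ½·(-144/5 + 0 + 8/5) = -68/5, so the D-coordinate is (-68/5)/(-136) = 1/10.
[DGF] = ½·(16·(46/5−18) + (16/5)·(18−(-7)) + 8·(-7−(46/5))) = ½·(-704/5 + 80 − 648/5) = -476/5, so the E-coordinate is 7/10.
[DEG] = ½·(16·(9−(46/5)) + 0·(46/5−(-7)) + (16/5)·(-7−9)) = ½·(-16/5 + 0 − 256/5) = -136/5, so the F-coordinate is 1/5.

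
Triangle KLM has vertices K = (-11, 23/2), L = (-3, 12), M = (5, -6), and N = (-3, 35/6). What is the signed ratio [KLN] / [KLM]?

[KLM] = ½·((-11)·(12−(-6)) + (-3)·(-6−(23/2)) + 5·(23/2−12)) = ½·(-198 + 105/2 − 5/2) = -74.
[KLN] = ½·((-11)·(12−(35/6)) + (-3)·(35/6−(23/2)) + (-3)·(23/2−12)) = ½·(-407/6 + 17 + 3/2) = -74/3, so the ratio is (-74/3)/(-74) = 1/3.

1/3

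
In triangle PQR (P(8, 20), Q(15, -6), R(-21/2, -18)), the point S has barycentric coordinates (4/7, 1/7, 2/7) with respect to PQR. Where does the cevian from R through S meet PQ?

Line RS meets PQ where the R-coordinate vanishes; zeroing S's R-weight and renormalizing leaves P, Q-weights 4/7 : 1/7 → (4/5, 1/5).
So T = (4/5)·P + (1/5)·Q = (47/5, 74/5).

(47/5, 74/5)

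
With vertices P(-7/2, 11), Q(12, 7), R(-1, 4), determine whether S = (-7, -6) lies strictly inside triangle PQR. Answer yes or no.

Barycentric coordinates of S: (-224/197, -134/197, 555/197).
The three coordinates are negative, negative, positive; a point is interior exactly when all three are positive.

no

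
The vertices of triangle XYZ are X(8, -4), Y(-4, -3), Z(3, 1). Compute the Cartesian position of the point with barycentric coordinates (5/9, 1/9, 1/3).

(5, -20/9)

W = (5/9)·X + (1/9)·Y + (1/3)·Z.
x-coordinate: (5/9)·8 + (1/9)·(-4) + (1/3)·3 = 5.
y-coordinate: (5/9)·(-4) + (1/9)·(-3) + (1/3)·1 = -20/9.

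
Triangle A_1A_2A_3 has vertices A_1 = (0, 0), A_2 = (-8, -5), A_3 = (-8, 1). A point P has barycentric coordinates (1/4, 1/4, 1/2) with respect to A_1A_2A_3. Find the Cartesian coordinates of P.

(-6, -3/4)

P = (1/4)·A_1 + (1/4)·A_2 + (1/2)·A_3.
x-coordinate: (1/4)·0 + (1/4)·(-8) + (1/2)·(-8) = -6.
y-coordinate: (1/4)·0 + (1/4)·(-5) + (1/2)·1 = -3/4.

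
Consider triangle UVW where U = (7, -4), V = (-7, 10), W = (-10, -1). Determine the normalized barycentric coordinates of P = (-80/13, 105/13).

(1/13, 11/13, 1/13)

Signed area of the reference triangle: [UVW] = ½·(7·(10−(-1)) + (-7)·(-1−(-4)) + (-10)·(-4−10)) = ½·(77 − 21 + 140) = 98.
[PVW] = ½·((-80/13)·(10−(-1)) + (-7)·(-1−(105/13)) + (-10)·(105/13−10)) = ½·(-880/13 + 826/13 + 250/13) = 98/13, so the U-coordinate is (98/13)/98 = 1/13.
[UPW] = ½·(7·(105/13−(-1)) + (-80/13)·(-1−(-4)) + (-10)·(-4−(105/13))) = ½·(826/13 − 240/13 + 1570/13) = 1078/13, so the V-coordinate is 11/13.
[UVP] = ½·(7·(10−(105/13)) + (-7)·(105/13−(-4)) + (-80/13)·(-4−10)) = ½·(175/13 − 1099/13 + 1120/13) = 98/13, so the W-coordinate is 1/13.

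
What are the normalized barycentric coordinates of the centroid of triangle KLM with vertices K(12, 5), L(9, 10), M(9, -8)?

(1/3, 1/3, 1/3)

The centroid is the average of the vertices, so each weight is 1/3.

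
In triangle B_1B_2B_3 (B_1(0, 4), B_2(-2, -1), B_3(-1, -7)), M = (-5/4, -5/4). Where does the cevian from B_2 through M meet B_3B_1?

(-1/2, -3/2)

Barycentric coordinates of M with respect to B_1B_2B_3: (1/4, 1/2, 1/4).
On side B_3B_1 the B_2-coordinate is zero; dropping M's B_2-weight 1/2 and renormalizing the remaining 1/4 : 1/4 gives weights 1/2, 1/2 on B_3, B_1.
N = (1/2)·(-1, -7) + (1/2)·(0, 4) = (-1/2, -3/2).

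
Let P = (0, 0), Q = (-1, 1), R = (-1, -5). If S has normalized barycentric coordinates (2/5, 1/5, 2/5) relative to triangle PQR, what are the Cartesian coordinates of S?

S = (2/5)·P + (1/5)·Q + (2/5)·R.
x-coordinate: (2/5)·0 + (1/5)·(-1) + (2/5)·(-1) = -3/5.
y-coordinate: (2/5)·0 + (1/5)·1 + (2/5)·(-5) = -9/5.

(-3/5, -9/5)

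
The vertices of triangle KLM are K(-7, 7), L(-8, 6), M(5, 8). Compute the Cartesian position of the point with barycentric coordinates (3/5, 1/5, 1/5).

N = (3/5)·K + (1/5)·L + (1/5)·M.
x-coordinate: (3/5)·(-7) + (1/5)·(-8) + (1/5)·5 = -24/5.
y-coordinate: (3/5)·7 + (1/5)·6 + (1/5)·8 = 7.

(-24/5, 7)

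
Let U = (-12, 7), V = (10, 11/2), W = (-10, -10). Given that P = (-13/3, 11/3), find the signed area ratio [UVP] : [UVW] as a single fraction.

[UVW] = ½·((-12)·(11/2−(-10)) + 10·(-10−7) + (-10)·(7−(11/2))) = ½·(-186 − 170 − 15) = -371/2.
[UVP] = ½·((-12)·(11/2−(11/3)) + 10·(11/3−7) + (-13/3)·(7−(11/2))) = ½·(-22 − 100/3 − 13/2) = -371/12, so the ratio is (-371/12)/(-371/2) = 1/6.

1/6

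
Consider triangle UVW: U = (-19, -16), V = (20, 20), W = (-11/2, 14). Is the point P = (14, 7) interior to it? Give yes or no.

no

Barycentric coordinates of P: (197/456, 151/152, -97/228).
The three coordinates are positive, positive, negative; a point is interior exactly when all three are positive.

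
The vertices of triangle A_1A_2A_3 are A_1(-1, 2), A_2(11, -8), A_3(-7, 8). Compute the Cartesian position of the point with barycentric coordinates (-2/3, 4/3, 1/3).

P = (-2/3)·A_1 + (4/3)·A_2 + (1/3)·A_3.
x-coordinate: (-2/3)·(-1) + (4/3)·11 + (1/3)·(-7) = 13.
y-coordinate: (-2/3)·2 + (4/3)·(-8) + (1/3)·8 = -28/3.

(13, -28/3)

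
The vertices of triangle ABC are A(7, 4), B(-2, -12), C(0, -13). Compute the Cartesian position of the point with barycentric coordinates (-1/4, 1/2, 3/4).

P = (-1/4)·A + (1/2)·B + (3/4)·C.
x-coordinate: (-1/4)·7 + (1/2)·(-2) + (3/4)·0 = -11/4.
y-coordinate: (-1/4)·4 + (1/2)·(-12) + (3/4)·(-13) = -67/4.

(-11/4, -67/4)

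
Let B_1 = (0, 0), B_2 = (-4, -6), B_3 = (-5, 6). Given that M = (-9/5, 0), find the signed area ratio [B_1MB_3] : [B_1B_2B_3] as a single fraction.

1/5

[B_1B_2B_3] = ½·(0·(-6−6) + (-4)·(6−0) + (-5)·(0−(-6))) = ½·(0 − 24 − 30) = -27.
[B_1MB_3] = ½·(0·(0−6) + (-9/5)·(6−0) + (-5)·(0−0)) = ½·(0 − 54/5 + 0) = -27/5, so the ratio is (-27/5)/(-27) = 1/5.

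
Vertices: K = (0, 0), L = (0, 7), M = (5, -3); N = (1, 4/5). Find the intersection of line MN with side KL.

Barycentric coordinates of N with respect to KLM: (3/5, 1/5, 1/5).
On side KL the M-coordinate is zero; dropping N's M-weight 1/5 and renormalizing the remaining 3/5 : 1/5 gives weights 3/4, 1/4 on K, L.
J = (3/4)·(0, 0) + (1/4)·(0, 7) = (0, 7/4).

(0, 7/4)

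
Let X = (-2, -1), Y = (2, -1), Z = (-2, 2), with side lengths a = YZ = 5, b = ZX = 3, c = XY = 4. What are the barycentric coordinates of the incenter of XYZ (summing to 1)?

The incenter has barycentric coordinates proportional to the opposite side lengths: (5 : 3 : 4).
Normalizing by 5+3+4 = 12 gives (5/12, 1/4, 1/3).

(5/12, 1/4, 1/3)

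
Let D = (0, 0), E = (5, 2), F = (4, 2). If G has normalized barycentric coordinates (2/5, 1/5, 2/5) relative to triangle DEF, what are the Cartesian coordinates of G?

(13/5, 6/5)

G = (2/5)·D + (1/5)·E + (2/5)·F.
x-coordinate: (2/5)·0 + (1/5)·5 + (2/5)·4 = 13/5.
y-coordinate: (2/5)·0 + (1/5)·2 + (2/5)·2 = 6/5.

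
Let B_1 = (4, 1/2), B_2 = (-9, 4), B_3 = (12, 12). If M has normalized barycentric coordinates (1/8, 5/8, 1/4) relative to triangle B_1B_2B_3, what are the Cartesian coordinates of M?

(-17/8, 89/16)

M = (1/8)·B_1 + (5/8)·B_2 + (1/4)·B_3.
x-coordinate: (1/8)·4 + (5/8)·(-9) + (1/4)·12 = -17/8.
y-coordinate: (1/8)·(1/2) + (5/8)·4 + (1/4)·12 = 89/16.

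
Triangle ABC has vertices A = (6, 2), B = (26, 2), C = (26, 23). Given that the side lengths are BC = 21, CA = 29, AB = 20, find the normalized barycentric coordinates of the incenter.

The incenter has barycentric coordinates proportional to the opposite side lengths: (21 : 29 : 20).
Normalizing by 21+29+20 = 70 gives (3/10, 29/70, 2/7).

(3/10, 29/70, 2/7)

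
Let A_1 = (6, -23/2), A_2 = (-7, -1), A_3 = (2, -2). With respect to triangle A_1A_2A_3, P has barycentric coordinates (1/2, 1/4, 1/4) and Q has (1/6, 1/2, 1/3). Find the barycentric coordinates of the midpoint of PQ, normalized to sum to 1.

(1/3, 3/8, 7/24)

Since both coordinate triples sum to 1, the midpoint's barycentrics are the componentwise average.
(1/2+1/6)/2 = 1/3; similarly 3/8 and 7/24.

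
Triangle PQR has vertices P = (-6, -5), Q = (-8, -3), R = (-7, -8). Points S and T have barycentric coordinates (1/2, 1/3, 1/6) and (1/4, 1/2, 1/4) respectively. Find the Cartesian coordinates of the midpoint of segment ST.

(-169/24, -115/24)

Barycentric coordinates of the midpoint are the average: (3/8, 5/12, 5/24).
Converting: (3/8)·P + (5/12)·Q + (5/24)·R = (-169/24, -115/24).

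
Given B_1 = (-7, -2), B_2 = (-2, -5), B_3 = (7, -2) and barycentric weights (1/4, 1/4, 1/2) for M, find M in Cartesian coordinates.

M = (1/4)·B_1 + (1/4)·B_2 + (1/2)·B_3.
x-coordinate: (1/4)·(-7) + (1/4)·(-2) + (1/2)·7 = 5/4.
y-coordinate: (1/4)·(-2) + (1/4)·(-5) + (1/2)·(-2) = -11/4.

(5/4, -11/4)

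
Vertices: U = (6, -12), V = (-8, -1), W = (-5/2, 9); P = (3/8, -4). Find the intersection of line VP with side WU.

(19/6, -5)

Barycentric coordinates of P with respect to UVW: (1/2, 1/4, 1/4).
On side WU the V-coordinate is zero; dropping P's V-weight 1/4 and renormalizing the remaining 1/4 : 1/2 gives weights 1/3, 2/3 on W, U.
Q = (1/3)·(-5/2, 9) + (2/3)·(6, -12) = (19/6, -5).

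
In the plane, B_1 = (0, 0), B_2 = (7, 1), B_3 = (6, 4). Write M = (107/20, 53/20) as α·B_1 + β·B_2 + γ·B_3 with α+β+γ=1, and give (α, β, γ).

(3/20, 1/4, 3/5)

Signed area of the reference triangle: [B_1B_2B_3] = ½·(0·(1−4) + 7·(4−0) + 6·(0−1)) = ½·(0 + 28 − 6) = 11.
[MB_2B_3] = ½·((107/20)·(1−4) + 7·(4−(53/20)) + 6·(53/20−1)) = ½·(-321/20 + 189/20 + 99/10) = 33/20, so the B_1-coordinate is (33/20)/11 = 3/20.
[B_1MB_3] = ½·(0·(53/20−4) + (107/20)·(4−0) + 6·(0−(53/20))) = ½·(0 + 107/5 − 159/10) = 11/4, so the B_2-coordinate is 1/4.
[B_1B_2M] = ½·(0·(1−(53/20)) + 7·(53/20−0) + (107/20)·(0−1)) = ½·(0 + 371/20 − 107/20) = 33/5, so the B_3-coordinate is 3/5.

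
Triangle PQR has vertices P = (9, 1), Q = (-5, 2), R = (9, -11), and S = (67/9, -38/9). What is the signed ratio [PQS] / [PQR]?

[PQR] = ½·(9·(2−(-11)) + (-5)·(-11−1) + 9·(1−2)) = ½·(117 + 60 − 9) = 84.
[PQS] = ½·(9·(2−(-38/9)) + (-5)·(-38/9−1) + (67/9)·(1−2)) = ½·(56 + 235/9 − 67/9) = 112/3, so the ratio is (112/3)/84 = 4/9.

4/9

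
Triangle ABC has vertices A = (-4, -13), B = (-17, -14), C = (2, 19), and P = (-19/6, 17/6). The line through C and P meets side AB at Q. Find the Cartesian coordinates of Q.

Barycentric coordinates of P with respect to ABC: (1/3, 1/6, 1/2).
On side AB the C-coordinate is zero; dropping P's C-weight 1/2 and renormalizing the remaining 1/3 : 1/6 gives weights 2/3, 1/3 on A, B.
Q = (2/3)·(-4, -13) + (1/3)·(-17, -14) = (-25/3, -40/3).

(-25/3, -40/3)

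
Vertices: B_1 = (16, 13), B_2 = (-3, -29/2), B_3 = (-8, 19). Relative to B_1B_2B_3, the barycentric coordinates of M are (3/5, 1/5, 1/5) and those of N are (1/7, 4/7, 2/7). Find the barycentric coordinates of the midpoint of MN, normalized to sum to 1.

(13/35, 27/70, 17/70)

Since both coordinate triples sum to 1, the midpoint's barycentrics are the componentwise average.
(3/5+1/7)/2 = 13/35; similarly 27/70 and 17/70.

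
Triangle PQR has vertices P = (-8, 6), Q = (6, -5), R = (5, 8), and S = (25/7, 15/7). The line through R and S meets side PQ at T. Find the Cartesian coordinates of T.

(5/2, -9/4)

Barycentric coordinates of S with respect to PQR: (1/7, 3/7, 3/7).
On side PQ the R-coordinate is zero; dropping S's R-weight 3/7 and renormalizing the remaining 1/7 : 3/7 gives weights 1/4, 3/4 on P, Q.
T = (1/4)·(-8, 6) + (3/4)·(6, -5) = (5/2, -9/4).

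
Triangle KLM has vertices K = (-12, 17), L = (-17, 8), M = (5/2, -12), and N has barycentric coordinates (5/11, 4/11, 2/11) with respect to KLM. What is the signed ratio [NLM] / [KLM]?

5/11

The signed ratio [NLM]/[KLM] equals the barycentric coordinate of N at vertex K, which is 5/11.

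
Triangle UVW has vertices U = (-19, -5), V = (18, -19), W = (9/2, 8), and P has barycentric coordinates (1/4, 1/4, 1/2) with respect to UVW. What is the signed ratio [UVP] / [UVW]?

The signed ratio [UVP]/[UVW] equals the barycentric coordinate of P at vertex W, which is 1/2.

1/2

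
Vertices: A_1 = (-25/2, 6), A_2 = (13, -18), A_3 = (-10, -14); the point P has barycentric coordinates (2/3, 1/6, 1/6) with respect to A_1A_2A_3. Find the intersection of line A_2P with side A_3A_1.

Line A_2P meets A_3A_1 where the A_2-coordinate vanishes; zeroing P's A_2-weight and renormalizing leaves A_3, A_1-weights 1/6 : 2/3 → (1/5, 4/5).
So Q = (1/5)·A_3 + (4/5)·A_1 = (-12, 2).

(-12, 2)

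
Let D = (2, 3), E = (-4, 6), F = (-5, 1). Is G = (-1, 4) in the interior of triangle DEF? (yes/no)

Barycentric coordinates of G: (17/33, 13/33, 1/11).
The three coordinates are positive, positive, positive; a point is interior exactly when all three are positive.

yes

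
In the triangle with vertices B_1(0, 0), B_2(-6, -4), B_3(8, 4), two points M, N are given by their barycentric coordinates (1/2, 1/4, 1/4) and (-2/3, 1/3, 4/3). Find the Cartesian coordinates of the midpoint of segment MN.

Barycentric coordinates of the midpoint are the average: (-1/12, 7/24, 19/24).
Converting: (-1/12)·B_1 + (7/24)·B_2 + (19/24)·B_3 = (55/12, 2).

(55/12, 2)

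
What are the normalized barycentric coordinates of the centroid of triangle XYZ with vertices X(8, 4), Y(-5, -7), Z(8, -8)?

(1/3, 1/3, 1/3)

The centroid is the average of the vertices, so each weight is 1/3.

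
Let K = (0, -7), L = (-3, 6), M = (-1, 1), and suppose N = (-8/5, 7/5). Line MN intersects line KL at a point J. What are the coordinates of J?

Barycentric coordinates of N with respect to KLM: (1/5, 2/5, 2/5).
On side KL the M-coordinate is zero; dropping N's M-weight 2/5 and renormalizing the remaining 1/5 : 2/5 gives weights 1/3, 2/3 on K, L.
J = (1/3)·(0, -7) + (2/3)·(-3, 6) = (-2, 5/3).

(-2, 5/3)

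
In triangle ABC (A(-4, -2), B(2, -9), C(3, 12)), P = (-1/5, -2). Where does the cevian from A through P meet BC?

(7/3, -2)

Barycentric coordinates of P with respect to ABC: (2/5, 2/5, 1/5).
On side BC the A-coordinate is zero; dropping P's A-weight 2/5 and renormalizing the remaining 2/5 : 1/5 gives weights 2/3, 1/3 on B, C.
Q = (2/3)·(2, -9) + (1/3)·(3, 12) = (7/3, -2).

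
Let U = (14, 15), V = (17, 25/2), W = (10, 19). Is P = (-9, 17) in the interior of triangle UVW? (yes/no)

Barycentric coordinates of P: (275/4, -42, -103/4).
The three coordinates are positive, negative, negative; a point is interior exactly when all three are positive.

no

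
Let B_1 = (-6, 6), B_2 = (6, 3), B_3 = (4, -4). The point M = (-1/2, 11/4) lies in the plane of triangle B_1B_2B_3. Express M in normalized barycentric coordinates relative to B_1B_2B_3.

(1/2, 1/4, 1/4)

Signed area of the reference triangle: [B_1B_2B_3] = ½·((-6)·(3−(-4)) + 6·(-4−6) + 4·(6−3)) = ½·(-42 − 60 + 12) = -45.
[MB_2B_3] = ½·((-1/2)·(3−(-4)) + 6·(-4−(11/4)) + 4·(11/4−3)) = ½·(-7/2 − 81/2 − 1) = -45/2, so the B_1-coordinate is (-45/2)/(-45) = 1/2.
[B_1MB_3] = ½·((-6)·(11/4−(-4)) + (-1/2)·(-4−6) + 4·(6−(11/4))) = ½·(-81/2 + 5 + 13) = -45/4, so the B_2-coordinate is 1/4.
[B_1B_2M] = ½·((-6)·(3−(11/4)) + 6·(11/4−6) + (-1/2)·(6−3)) = ½·(-3/2 − 39/2 − 3/2) = -45/4, so the B_3-coordinate is 1/4.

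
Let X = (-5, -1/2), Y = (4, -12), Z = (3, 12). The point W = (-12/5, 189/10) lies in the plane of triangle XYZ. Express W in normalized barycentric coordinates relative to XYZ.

Signed area of the reference triangle: [XYZ] = ½·((-5)·(-12−12) + 4·(12−(-1/2)) + 3·(-1/2−(-12))) = ½·(120 + 50 + 69/2) = 409/4.
[WYZ] = ½·((-12/5)·(-12−12) + 4·(12−(189/10)) + 3·(189/10−(-12))) = ½·(288/5 − 138/5 + 927/10) = 1227/20, so the X-coordinate is (1227/20)/(409/4) = 3/5.
[XWZ] = ½·((-5)·(189/10−12) + (-12/5)·(12−(-1/2)) + 3·(-1/2−(189/10))) = ½·(-69/2 − 30 − 291/5) = -1227/20, so the Y-coordinate is -3/5.
[XYW] = ½·((-5)·(-12−(189/10)) + 4·(189/10−(-1/2)) + (-12/5)·(-1/2−(-12))) = ½·(309/2 + 388/5 − 138/5) = 409/4, so the Z-coordinate is 1.
Check: 3/5 − 3/5 + 1 = 1.

(3/5, -3/5, 1)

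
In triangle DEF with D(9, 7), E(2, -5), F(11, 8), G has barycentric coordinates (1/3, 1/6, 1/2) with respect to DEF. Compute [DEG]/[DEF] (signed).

1/2

The signed ratio [DEG]/[DEF] equals the barycentric coordinate of G at vertex F, which is 1/2.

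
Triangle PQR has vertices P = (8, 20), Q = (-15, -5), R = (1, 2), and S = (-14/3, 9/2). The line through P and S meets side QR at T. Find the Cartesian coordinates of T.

Barycentric coordinates of S with respect to PQR: (1/3, 1/2, 1/6).
On side QR the P-coordinate is zero; dropping S's P-weight 1/3 and renormalizing the remaining 1/2 : 1/6 gives weights 3/4, 1/4 on Q, R.
T = (3/4)·(-15, -5) + (1/4)·(1, 2) = (-11, -13/4).

(-11, -13/4)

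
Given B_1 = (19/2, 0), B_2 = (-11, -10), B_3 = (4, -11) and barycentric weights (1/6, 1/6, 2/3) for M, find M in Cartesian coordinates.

(29/12, -9)

M = (1/6)·B_1 + (1/6)·B_2 + (2/3)·B_3.
x-coordinate: (1/6)·(19/2) + (1/6)·(-11) + (2/3)·4 = 29/12.
y-coordinate: (1/6)·0 + (1/6)·(-10) + (2/3)·(-11) = -9.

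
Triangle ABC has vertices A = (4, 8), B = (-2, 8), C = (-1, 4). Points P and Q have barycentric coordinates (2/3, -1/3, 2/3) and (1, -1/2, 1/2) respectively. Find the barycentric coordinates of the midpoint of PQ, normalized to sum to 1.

Since both coordinate triples sum to 1, the midpoint's barycentrics are the componentwise average.
(2/3+1)/2 = 5/6; similarly -5/12 and 7/12.

(5/6, -5/12, 7/12)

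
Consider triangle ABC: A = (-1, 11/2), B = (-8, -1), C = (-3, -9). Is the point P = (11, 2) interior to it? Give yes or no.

Barycentric coordinates of P: (334/177, -362/177, 205/177).
The three coordinates are positive, negative, positive; a point is interior exactly when all three are positive.

no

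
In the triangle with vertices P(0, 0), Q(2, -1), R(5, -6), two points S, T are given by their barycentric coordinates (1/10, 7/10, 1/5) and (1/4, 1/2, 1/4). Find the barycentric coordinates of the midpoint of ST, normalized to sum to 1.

Since both coordinate triples sum to 1, the midpoint's barycentrics are the componentwise average.
(1/10+1/4)/2 = 7/40; similarly 3/5 and 9/40.

(7/40, 3/5, 9/40)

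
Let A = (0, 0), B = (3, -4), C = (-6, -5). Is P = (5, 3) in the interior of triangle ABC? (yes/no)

Barycentric coordinates of P: (61/39, 7/39, -29/39).
The three coordinates are positive, positive, negative; a point is interior exactly when all three are positive.

no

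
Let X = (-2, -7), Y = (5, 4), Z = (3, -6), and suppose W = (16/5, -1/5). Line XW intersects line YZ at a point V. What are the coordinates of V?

Barycentric coordinates of W with respect to XYZ: (1/5, 3/5, 1/5).
On side YZ the X-coordinate is zero; dropping W's X-weight 1/5 and renormalizing the remaining 3/5 : 1/5 gives weights 3/4, 1/4 on Y, Z.
V = (3/4)·(5, 4) + (1/4)·(3, -6) = (9/2, 3/2).

(9/2, 3/2)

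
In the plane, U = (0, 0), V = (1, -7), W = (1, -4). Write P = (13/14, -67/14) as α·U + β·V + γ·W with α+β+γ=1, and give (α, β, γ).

Signed area of the reference triangle: [UVW] = ½·(0·(-7−(-4)) + 1·(-4−0) + 1·(0−(-7))) = ½·(0 − 4 + 7) = 3/2.
[PVW] = ½·((13/14)·(-7−(-4)) + 1·(-4−(-67/14)) + 1·(-67/14−(-7))) = ½·(-39/14 + 11/14 + 31/14) = 3/28, so the U-coordinate is (3/28)/(3/2) = 1/14.
[UPW] = ½·(0·(-67/14−(-4)) + (13/14)·(-4−0) + 1·(0−(-67/14))) = ½·(0 − 26/7 + 67/14) = 15/28, so the V-coordinate is 5/14.
[UVP] = ½·(0·(-7−(-67/14)) + 1·(-67/14−0) + (13/14)·(0−(-7))) = ½·(0 − 67/14 + 13/2) = 6/7, so the W-coordinate is 4/7.
Check: 1/14 + 5/14 + 4/7 = 1.

(1/14, 5/14, 4/7)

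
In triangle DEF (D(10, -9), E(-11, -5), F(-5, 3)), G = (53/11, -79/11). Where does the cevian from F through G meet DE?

(29/5, -41/5)

Barycentric coordinates of G with respect to DEF: (8/11, 2/11, 1/11).
On side DE the F-coordinate is zero; dropping G's F-weight 1/11 and renormalizing the remaining 8/11 : 2/11 gives weights 4/5, 1/5 on D, E.
H = (4/5)·(10, -9) + (1/5)·(-11, -5) = (29/5, -41/5).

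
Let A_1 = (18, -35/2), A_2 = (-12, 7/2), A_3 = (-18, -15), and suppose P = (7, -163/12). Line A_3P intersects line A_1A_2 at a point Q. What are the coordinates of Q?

Barycentric coordinates of P with respect to A_1A_2A_3: (2/3, 1/6, 1/6).
On side A_1A_2 the A_3-coordinate is zero; dropping P's A_3-weight 1/6 and renormalizing the remaining 2/3 : 1/6 gives weights 4/5, 1/5 on A_1, A_2.
Q = (4/5)·(18, -35/2) + (1/5)·(-12, 7/2) = (12, -133/10).

(12, -133/10)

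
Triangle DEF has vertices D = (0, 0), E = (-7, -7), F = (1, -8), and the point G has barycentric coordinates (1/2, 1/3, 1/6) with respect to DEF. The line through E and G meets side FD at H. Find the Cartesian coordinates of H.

(1/4, -2)

Line EG meets FD where the E-coordinate vanishes; zeroing G's E-weight and renormalizing leaves F, D-weights 1/6 : 1/2 → (1/4, 3/4).
So H = (1/4)·F + (3/4)·D = (1/4, -2).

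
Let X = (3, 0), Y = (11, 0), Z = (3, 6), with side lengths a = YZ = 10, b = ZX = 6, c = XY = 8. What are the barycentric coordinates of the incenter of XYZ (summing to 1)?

The incenter has barycentric coordinates proportional to the opposite side lengths: (10 : 6 : 8).
Normalizing by 10+6+8 = 24 gives (5/12, 1/4, 1/3).

(5/12, 1/4, 1/3)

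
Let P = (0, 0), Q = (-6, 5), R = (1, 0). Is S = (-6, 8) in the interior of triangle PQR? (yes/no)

no

Barycentric coordinates of S: (-21/5, 8/5, 18/5).
The three coordinates are negative, positive, positive; a point is interior exactly when all three are positive.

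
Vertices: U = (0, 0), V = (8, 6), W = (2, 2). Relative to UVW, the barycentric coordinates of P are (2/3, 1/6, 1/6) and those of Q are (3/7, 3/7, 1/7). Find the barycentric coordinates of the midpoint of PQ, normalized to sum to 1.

Since both coordinate triples sum to 1, the midpoint's barycentrics are the componentwise average.
(2/3+3/7)/2 = 23/42; similarly 25/84 and 13/84.

(23/42, 25/84, 13/84)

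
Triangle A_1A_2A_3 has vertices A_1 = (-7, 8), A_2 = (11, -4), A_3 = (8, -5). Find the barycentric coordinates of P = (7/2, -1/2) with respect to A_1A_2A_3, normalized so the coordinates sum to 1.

(1/3, 1/6, 1/2)

Signed area of the reference triangle: [A_1A_2A_3] = ½·((-7)·(-4−(-5)) + 11·(-5−8) + 8·(8−(-4))) = ½·(-7 − 143 + 96) = -27.
[PA_2A_3] = ½·((7/2)·(-4−(-5)) + 11·(-5−(-1/2)) + 8·(-1/2−(-4))) = ½·(7/2 − 99/2 + 28) = -9, so the A_1-coordinate is (-9)/(-27) = 1/3.
[A_1PA_3] = ½·((-7)·(-1/2−(-5)) + (7/2)·(-5−8) + 8·(8−(-1/2))) = ½·(-63/2 − 91/2 + 68) = -9/2, so the A_2-coordinate is 1/6.
[A_1A_2P] = ½·((-7)·(-4−(-1/2)) + 11·(-1/2−8) + (7/2)·(8−(-4))) = ½·(49/2 − 187/2 + 42) = -27/2, so the A_3-coordinate is 1/2.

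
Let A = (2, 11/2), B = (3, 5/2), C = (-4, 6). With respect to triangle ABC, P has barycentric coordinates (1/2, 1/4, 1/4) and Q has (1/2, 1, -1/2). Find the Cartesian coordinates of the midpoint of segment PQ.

(27/8, 57/16)

Barycentric coordinates of the midpoint are the average: (1/2, 5/8, -1/8).
Converting: (1/2)·A + (5/8)·B + (-1/8)·C = (27/8, 57/16).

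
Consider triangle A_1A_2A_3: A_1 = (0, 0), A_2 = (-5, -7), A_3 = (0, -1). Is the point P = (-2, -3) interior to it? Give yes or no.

yes

Barycentric coordinates of P: (2/5, 2/5, 1/5).
The three coordinates are positive, positive, positive; a point is interior exactly when all three are positive.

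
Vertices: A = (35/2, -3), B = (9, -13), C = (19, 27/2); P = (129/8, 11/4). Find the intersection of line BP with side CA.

(37/2, 8)

Barycentric coordinates of P with respect to ABC: (1/4, 1/4, 1/2).
On side CA the B-coordinate is zero; dropping P's B-weight 1/4 and renormalizing the remaining 1/2 : 1/4 gives weights 2/3, 1/3 on C, A.
Q = (2/3)·(19, 27/2) + (1/3)·(35/2, -3) = (37/2, 8).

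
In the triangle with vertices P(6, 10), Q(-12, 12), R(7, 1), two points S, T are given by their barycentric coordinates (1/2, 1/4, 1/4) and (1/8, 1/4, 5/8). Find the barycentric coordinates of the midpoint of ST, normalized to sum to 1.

Since both coordinate triples sum to 1, the midpoint's barycentrics are the componentwise average.
(1/2+1/8)/2 = 5/16; similarly 1/4 and 7/16.

(5/16, 1/4, 7/16)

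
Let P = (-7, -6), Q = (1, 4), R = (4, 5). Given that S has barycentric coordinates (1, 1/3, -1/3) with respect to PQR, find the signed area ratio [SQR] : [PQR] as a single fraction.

1

The signed ratio [SQR]/[PQR] equals the barycentric coordinate of S at vertex P, which is 1.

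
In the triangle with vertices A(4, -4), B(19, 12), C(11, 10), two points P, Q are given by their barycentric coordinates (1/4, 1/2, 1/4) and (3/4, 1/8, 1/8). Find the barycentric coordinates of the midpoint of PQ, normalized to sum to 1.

Since both coordinate triples sum to 1, the midpoint's barycentrics are the componentwise average.
(1/4+3/4)/2 = 1/2; similarly 5/16 and 3/16.

(1/2, 5/16, 3/16)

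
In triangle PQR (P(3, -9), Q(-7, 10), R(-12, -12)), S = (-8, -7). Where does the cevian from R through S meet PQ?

(-2, 1/2)

Barycentric coordinates of S with respect to PQR: (1/5, 1/5, 3/5).
On side PQ the R-coordinate is zero; dropping S's R-weight 3/5 and renormalizing the remaining 1/5 : 1/5 gives weights 1/2, 1/2 on P, Q.
T = (1/2)·(3, -9) + (1/2)·(-7, 10) = (-2, 1/2).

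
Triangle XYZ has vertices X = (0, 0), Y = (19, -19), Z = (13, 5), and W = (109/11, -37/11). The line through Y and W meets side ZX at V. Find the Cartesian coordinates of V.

Barycentric coordinates of W with respect to XYZ: (4/11, 3/11, 4/11).
On side ZX the Y-coordinate is zero; dropping W's Y-weight 3/11 and renormalizing the remaining 4/11 : 4/11 gives weights 1/2, 1/2 on Z, X.
V = (1/2)·(13, 5) + (1/2)·(0, 0) = (13/2, 5/2).

(13/2, 5/2)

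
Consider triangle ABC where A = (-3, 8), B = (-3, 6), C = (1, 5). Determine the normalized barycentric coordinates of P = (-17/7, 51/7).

(5/7, 1/7, 1/7)

Signed area of the reference triangle: [ABC] = ½·((-3)·(6−5) + (-3)·(5−8) + 1·(8−6)) = ½·(-3 + 9 + 2) = 4.
[PBC] = ½·((-17/7)·(6−5) + (-3)·(5−(51/7)) + 1·(51/7−6)) = ½·(-17/7 + 48/7 + 9/7) = 20/7, so the A-coordinate is (20/7)/4 = 5/7.
[APC] = ½·((-3)·(51/7−5) + (-17/7)·(5−8) + 1·(8−(51/7))) = ½·(-48/7 + 51/7 + 5/7) = 4/7, so the B-coordinate is 1/7.
[ABP] = ½·((-3)·(6−(51/7)) + (-3)·(51/7−8) + (-17/7)·(8−6)) = ½·(27/7 + 15/7 − 34/7) = 4/7, so the C-coordinate is 1/7.
Check: 5/7 + 1/7 + 1/7 = 1.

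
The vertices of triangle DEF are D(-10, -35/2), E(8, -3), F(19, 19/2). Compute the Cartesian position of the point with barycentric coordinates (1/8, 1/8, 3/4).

G = (1/8)·D + (1/8)·E + (3/4)·F.
x-coordinate: (1/8)·(-10) + (1/8)·8 + (3/4)·19 = 14.
y-coordinate: (1/8)·(-35/2) + (1/8)·(-3) + (3/4)·(19/2) = 73/16.

(14, 73/16)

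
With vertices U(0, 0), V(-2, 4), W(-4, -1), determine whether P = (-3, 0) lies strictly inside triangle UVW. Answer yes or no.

yes

Barycentric coordinates of P: (1/6, 1/6, 2/3).
The three coordinates are positive, positive, positive; a point is interior exactly when all three are positive.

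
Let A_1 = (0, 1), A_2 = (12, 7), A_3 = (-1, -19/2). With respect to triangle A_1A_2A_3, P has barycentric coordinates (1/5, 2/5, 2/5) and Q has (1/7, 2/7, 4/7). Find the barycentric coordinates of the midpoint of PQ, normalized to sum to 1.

(6/35, 12/35, 17/35)

Since both coordinate triples sum to 1, the midpoint's barycentrics are the componentwise average.
(1/5+1/7)/2 = 6/35; similarly 12/35 and 17/35.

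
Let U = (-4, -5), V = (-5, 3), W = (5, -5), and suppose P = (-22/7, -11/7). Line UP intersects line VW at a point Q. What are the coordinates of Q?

Barycentric coordinates of P with respect to UVW: (3/7, 3/7, 1/7).
On side VW the U-coordinate is zero; dropping P's U-weight 3/7 and renormalizing the remaining 3/7 : 1/7 gives weights 3/4, 1/4 on V, W.
Q = (3/4)·(-5, 3) + (1/4)·(5, -5) = (-5/2, 1).

(-5/2, 1)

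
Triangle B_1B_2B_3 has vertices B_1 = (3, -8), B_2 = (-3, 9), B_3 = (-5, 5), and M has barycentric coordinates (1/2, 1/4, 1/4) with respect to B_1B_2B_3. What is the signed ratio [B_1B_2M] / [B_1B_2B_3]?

The signed ratio [B_1B_2M]/[B_1B_2B_3] equals the barycentric coordinate of M at vertex B_3, which is 1/4.

1/4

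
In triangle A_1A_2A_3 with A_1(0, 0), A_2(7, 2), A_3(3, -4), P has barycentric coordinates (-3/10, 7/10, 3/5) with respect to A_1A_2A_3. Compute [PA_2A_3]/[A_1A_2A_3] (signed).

-3/10

The signed ratio [PA_2A_3]/[A_1A_2A_3] equals the barycentric coordinate of P at vertex A_1, which is -3/10.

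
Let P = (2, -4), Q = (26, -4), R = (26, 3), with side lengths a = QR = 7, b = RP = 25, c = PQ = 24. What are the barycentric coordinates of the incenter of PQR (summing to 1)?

(1/8, 25/56, 3/7)

The incenter has barycentric coordinates proportional to the opposite side lengths: (7 : 25 : 24).
Normalizing by 7+25+24 = 56 gives (1/8, 25/56, 3/7).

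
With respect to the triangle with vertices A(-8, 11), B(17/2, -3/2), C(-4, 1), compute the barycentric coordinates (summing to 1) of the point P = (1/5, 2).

Signed area of the reference triangle: [ABC] = ½·((-8)·(-3/2−1) + (17/2)·(1−11) + (-4)·(11−(-3/2))) = ½·(20 − 85 − 50) = -115/2.
[PBC] = ½·((1/5)·(-3/2−1) + (17/2)·(1−2) + (-4)·(2−(-3/2))) = ½·(-1/2 − 17/2 − 14) = -23/2, so the A-coordinate is (-23/2)/(-115/2) = 1/5.
[APC] = ½·((-8)·(2−1) + (1/5)·(1−11) + (-4)·(11−2)) = ½·(-8 − 2 − 36) = -23, so the B-coordinate is 2/5.
[ABP] = ½·((-8)·(-3/2−2) + (17/2)·(2−11) + (1/5)·(11−(-3/2))) = ½·(28 − 153/2 + 5/2) = -23, so the C-coordinate is 2/5.

(1/5, 2/5, 2/5)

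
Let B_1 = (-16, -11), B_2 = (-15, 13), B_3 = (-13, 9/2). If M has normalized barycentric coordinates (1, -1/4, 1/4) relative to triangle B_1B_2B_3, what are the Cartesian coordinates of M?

(-31/2, -105/8)

M = 1·B_1 + (-1/4)·B_2 + (1/4)·B_3.
x-coordinate: 1·(-16) + (-1/4)·(-15) + (1/4)·(-13) = -31/2.
y-coordinate: 1·(-11) + (-1/4)·13 + (1/4)·(9/2) = -105/8.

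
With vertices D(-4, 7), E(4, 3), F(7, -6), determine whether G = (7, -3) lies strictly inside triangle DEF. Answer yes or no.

no

Barycentric coordinates of G: (-3/20, 11/20, 3/5).
The three coordinates are negative, positive, positive; a point is interior exactly when all three are positive.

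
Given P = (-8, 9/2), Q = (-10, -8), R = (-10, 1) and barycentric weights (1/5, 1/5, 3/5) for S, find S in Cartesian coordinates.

(-48/5, -1/10)

S = (1/5)·P + (1/5)·Q + (3/5)·R.
x-coordinate: (1/5)·(-8) + (1/5)·(-10) + (3/5)·(-10) = -48/5.
y-coordinate: (1/5)·(9/2) + (1/5)·(-8) + (3/5)·1 = -1/10.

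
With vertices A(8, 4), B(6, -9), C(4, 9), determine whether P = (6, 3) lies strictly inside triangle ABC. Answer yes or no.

Barycentric coordinates of P: (12/31, 7/31, 12/31).
The three coordinates are positive, positive, positive; a point is interior exactly when all three are positive.

yes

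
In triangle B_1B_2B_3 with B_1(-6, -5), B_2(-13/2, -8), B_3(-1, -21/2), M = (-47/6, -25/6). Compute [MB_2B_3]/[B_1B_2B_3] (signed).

[B_1B_2B_3] = ½·((-6)·(-8−(-21/2)) + (-13/2)·(-21/2−(-5)) + (-1)·(-5−(-8))) = ½·(-15 + 143/4 − 3) = 71/8.
[MB_2B_3] = ½·((-47/6)·(-8−(-21/2)) + (-13/2)·(-21/2−(-25/6)) + (-1)·(-25/6−(-8))) = ½·(-235/12 + 247/6 − 23/6) = 71/8, so the ratio is (71/8)/(71/8) = 1.

1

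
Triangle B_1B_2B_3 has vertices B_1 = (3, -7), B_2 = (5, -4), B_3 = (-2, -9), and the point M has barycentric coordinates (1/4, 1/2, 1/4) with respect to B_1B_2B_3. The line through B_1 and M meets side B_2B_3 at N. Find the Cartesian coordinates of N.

(8/3, -17/3)

Line B_1M meets B_2B_3 where the B_1-coordinate vanishes; zeroing M's B_1-weight and renormalizing leaves B_2, B_3-weights 1/2 : 1/4 → (2/3, 1/3).
So N = (2/3)·B_2 + (1/3)·B_3 = (8/3, -17/3).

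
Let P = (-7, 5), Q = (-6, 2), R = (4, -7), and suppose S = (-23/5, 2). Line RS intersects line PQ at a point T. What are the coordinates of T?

(-27/4, 17/4)

Barycentric coordinates of S with respect to PQR: (3/5, 1/5, 1/5).
On side PQ the R-coordinate is zero; dropping S's R-weight 1/5 and renormalizing the remaining 3/5 : 1/5 gives weights 3/4, 1/4 on P, Q.
T = (3/4)·(-7, 5) + (1/4)·(-6, 2) = (-27/4, 17/4).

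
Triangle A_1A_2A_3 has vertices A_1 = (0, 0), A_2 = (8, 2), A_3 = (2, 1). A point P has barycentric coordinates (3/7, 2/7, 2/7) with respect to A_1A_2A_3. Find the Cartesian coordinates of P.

P = (3/7)·A_1 + (2/7)·A_2 + (2/7)·A_3.
x-coordinate: (3/7)·0 + (2/7)·8 + (2/7)·2 = 20/7.
y-coordinate: (3/7)·0 + (2/7)·2 + (2/7)·1 = 6/7.

(20/7, 6/7)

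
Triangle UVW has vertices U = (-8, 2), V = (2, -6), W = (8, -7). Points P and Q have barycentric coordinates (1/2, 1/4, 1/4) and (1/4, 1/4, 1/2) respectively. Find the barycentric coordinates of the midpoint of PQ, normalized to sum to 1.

(3/8, 1/4, 3/8)

Since both coordinate triples sum to 1, the midpoint's barycentrics are the componentwise average.
(1/2+1/4)/2 = 3/8; similarly 1/4 and 3/8.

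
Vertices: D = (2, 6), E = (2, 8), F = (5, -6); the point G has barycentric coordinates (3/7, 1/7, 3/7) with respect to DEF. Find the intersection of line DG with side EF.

Line DG meets EF where the D-coordinate vanishes; zeroing G's D-weight and renormalizing leaves E, F-weights 1/7 : 3/7 → (1/4, 3/4).
So H = (1/4)·E + (3/4)·F = (17/4, -5/2).

(17/4, -5/2)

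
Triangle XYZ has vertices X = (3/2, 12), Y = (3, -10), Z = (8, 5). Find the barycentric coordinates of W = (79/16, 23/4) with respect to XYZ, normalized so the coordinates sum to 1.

(3/8, 1/8, 1/2)

Signed area of the reference triangle: [XYZ] = ½·((3/2)·(-10−5) + 3·(5−12) + 8·(12−(-10))) = ½·(-45/2 − 21 + 176) = 265/4.
[WYZ] = ½·((79/16)·(-10−5) + 3·(5−(23/4)) + 8·(23/4−(-10))) = ½·(-1185/16 − 9/4 + 126) = 795/32, so the X-coordinate is (795/32)/(265/4) = 3/8.
[XWZ] = ½·((3/2)·(23/4−5) + (79/16)·(5−12) + 8·(12−(23/4))) = ½·(9/8 − 553/16 + 50) = 265/32, so the Y-coordinate is 1/8.
[XYW] = ½·((3/2)·(-10−(23/4)) + 3·(23/4−12) + (79/16)·(12−(-10))) = ½·(-189/8 − 75/4 + 869/8) = 265/8, so the Z-coordinate is 1/2.
Check: 3/8 + 1/8 + 1/2 = 1.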